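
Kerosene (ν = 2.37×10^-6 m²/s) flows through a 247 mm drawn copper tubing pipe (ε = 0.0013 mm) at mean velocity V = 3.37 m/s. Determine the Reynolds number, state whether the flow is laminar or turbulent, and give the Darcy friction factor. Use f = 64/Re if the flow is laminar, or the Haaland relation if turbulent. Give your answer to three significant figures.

Re ≈ 3.51×10^5; turbulent; f ≈ 0.0140

Re = VD/ν = 3.370·0.247/2.37×10^-6 = 3.51×10^5
Re > 4000 → turbulent; ε/D = 5.26×10^-6
Haaland: f = 0.01397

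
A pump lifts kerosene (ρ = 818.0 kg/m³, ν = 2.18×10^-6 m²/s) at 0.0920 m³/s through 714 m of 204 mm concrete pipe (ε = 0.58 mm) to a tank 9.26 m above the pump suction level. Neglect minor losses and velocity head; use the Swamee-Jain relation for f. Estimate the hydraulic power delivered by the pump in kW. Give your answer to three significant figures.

P_hyd ≈ 34.5 kW

V = 4Q/(πD²) = 2.815 m/s; Re = 2.63×10^5; ε/D = 0.00284; f = 0.02647
h_f = f(L/D)V²/2g = 37.40 m
Total head H = z + h_f = 9.26 + 37.40 = 46.66 m
P_hyd = ρgQH = 818.0·9.81·0.0920·46.66 = 34.45 kW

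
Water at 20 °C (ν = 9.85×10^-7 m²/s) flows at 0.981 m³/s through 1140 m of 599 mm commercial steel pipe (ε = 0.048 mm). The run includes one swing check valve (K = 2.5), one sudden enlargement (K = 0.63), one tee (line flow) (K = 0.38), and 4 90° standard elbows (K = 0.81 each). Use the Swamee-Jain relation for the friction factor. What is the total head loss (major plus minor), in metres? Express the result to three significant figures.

V = 4Q/(πD²) = 3.481 m/s; V²/2g = 0.6177 m
Re = 2.12×10^6, ε/D = 8.01×10^-5 → f = 0.01247 (Swamee-Jain)
Major: h_f = f(L/D)·V²/2g = 0.01247·1903·0.6177 = 14.66 m
Minor: ΣK = 6.75; h_m = ΣK·V²/2g = 4.169 m
Total H_L = 14.66 + 4.169 = 18.83 m

H_L ≈ 18.8 m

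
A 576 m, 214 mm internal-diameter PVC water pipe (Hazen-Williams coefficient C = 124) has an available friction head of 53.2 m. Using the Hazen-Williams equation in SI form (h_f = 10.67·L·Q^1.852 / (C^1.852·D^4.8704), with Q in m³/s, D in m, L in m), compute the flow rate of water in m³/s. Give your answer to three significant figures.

Rearranging: Q = [h_f·C^1.852·D^4.8704 / (10.67·L)]^(1/1.852)
Q = [53.2·124^1.852·0.214^4.8704 / (10.67·576)]^0.540 = 0.1655 m³/s

Q ≈ 0.165 m³/s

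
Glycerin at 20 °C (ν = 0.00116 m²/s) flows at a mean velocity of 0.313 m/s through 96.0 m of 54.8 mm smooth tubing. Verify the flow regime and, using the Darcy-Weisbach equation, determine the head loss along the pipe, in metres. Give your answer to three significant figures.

h_f ≈ 37.9 m

Re = VD/ν = 0.313·0.05480/0.00116 = 14.8 → laminar (Re < 2300)
f = 64/Re = 4.328
h_f = f(L/D)V²/(2g) = 4.328·(96.0/0.05480)·0.313²/(2·9.81) = 37.86 m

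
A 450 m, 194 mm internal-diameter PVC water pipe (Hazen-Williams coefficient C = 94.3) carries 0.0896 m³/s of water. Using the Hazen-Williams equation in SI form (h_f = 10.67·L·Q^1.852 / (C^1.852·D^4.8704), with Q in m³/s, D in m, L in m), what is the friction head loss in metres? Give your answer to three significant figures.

h_f ≈ 35.7 m

h_f = 10.67·450·0.0896^1.852 / (94.3^1.852·0.194^4.8704) = 35.72 m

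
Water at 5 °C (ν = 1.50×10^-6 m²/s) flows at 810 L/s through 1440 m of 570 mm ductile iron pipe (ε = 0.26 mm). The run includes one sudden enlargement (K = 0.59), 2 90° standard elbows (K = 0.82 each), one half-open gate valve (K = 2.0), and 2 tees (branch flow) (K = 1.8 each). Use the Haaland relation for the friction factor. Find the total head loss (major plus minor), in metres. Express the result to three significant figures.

H_L ≈ 25.8 m

V = 4Q/(πD²) = 3.174 m/s; V²/2g = 0.5136 m
Re = 1.21×10^6, ε/D = 4.56×10^-4 → f = 0.01679 (Haaland)
Major: h_f = f(L/D)·V²/2g = 0.01679·2526·0.5136 = 21.78 m
Minor: ΣK = 7.83; h_m = ΣK·V²/2g = 4.021 m
Total H_L = 21.78 + 4.021 = 25.80 m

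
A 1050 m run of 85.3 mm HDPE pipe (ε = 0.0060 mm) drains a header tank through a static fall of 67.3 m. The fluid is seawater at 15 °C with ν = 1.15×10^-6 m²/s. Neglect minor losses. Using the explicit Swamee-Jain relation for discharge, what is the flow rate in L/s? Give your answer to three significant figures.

Q ≈ 14.6 L/s

Swamee-Jain (Type II): Q = -0.965·√(gD⁵h_f/L)·ln[ε/(3.7D) + √(3.17ν²L/(gD³h_f))]
√(gD⁵h_f/L) = √(9.81·0.0853⁵·67.3/1050) = 0.001685
ε/(3.7D) = 1.90×10^-5; √(3.17ν²L/(gD³h_f)) = 1.04×10^-4
Q = -0.965·0.001685·ln(1.227×10^-4) = 0.01464 m³/s
Check: V = 2.56 m/s, Re = 1.90×10^5, f = 0.01629, h_f = 67.1 m ≈ 67.3 m ✓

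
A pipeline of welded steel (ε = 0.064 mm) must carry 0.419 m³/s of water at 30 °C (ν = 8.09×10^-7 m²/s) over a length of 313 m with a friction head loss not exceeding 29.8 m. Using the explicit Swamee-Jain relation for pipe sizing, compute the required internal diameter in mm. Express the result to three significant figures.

Swamee-Jain (Type III): D = 0.66·[ε^1.25·(LQ²/(gh_f))^4.75 + ν·Q^9.4·(L/(gh_f))^5.2]^0.04
LQ²/(gh_f) = 0.1880; L/(gh_f) = 1.071
Term 1 = ε^1.25·(…)^4.75 = 2.04×10^-9; Term 2 = ν·Q^9.4·(…)^5.2 = 3.24×10^-10
D = 0.66·(2.04×10^-9 + 3.24×10^-10)^0.04 = 0.2982 m = 298 mm
Check: V = 6.00 m/s, Re = 2.21×10^6, f = 0.01445, h_f = 27.8 m ≈ 29.8 m ✓

D ≈ 298 mm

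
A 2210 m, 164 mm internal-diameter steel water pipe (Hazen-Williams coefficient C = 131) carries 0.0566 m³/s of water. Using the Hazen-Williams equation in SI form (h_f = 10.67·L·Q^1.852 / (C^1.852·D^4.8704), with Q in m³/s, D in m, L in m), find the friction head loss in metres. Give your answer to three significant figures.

h_f = 10.67·2210·0.0566^1.852 / (131^1.852·0.164^4.8704) = 92.39 m

h_f ≈ 92.4 m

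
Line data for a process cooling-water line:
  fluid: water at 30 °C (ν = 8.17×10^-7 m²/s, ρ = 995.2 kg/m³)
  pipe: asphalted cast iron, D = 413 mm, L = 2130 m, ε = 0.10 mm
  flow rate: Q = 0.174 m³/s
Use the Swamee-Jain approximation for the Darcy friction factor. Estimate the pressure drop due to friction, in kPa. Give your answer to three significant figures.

V = 4Q/(πD²) = 4·0.174/(π·0.413²) = 1.299 m/s
Re = VD/ν = 1.299·0.413/8.17×10^-7 = 6.57×10^5 → turbulent
ε/D = 0.10/413 = 2.42×10^-4
Swamee-Jain: f = 0.01558
h_f = f(L/D)V²/(2g) = 0.01558·(2130/0.413)·1.299²/(2·9.81) = 6.911 m
Δp = ρg·h_f = 995.2·9.81·6.911 = 67.47 kPa

Δp ≈ 67.5 kPa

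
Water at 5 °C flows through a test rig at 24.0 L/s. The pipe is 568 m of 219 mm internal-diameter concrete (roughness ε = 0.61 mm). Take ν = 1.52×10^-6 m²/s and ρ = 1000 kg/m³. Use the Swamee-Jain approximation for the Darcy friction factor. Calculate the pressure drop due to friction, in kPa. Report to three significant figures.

Δp ≈ 14.4 kPa

V = 4Q/(πD²) = 4·0.0240/(π·0.219²) = 0.6371 m/s
Re = VD/ν = 0.6371·0.219/1.52×10^-6 = 9.18×10^4 → turbulent
ε/D = 0.61/219 = 0.00279
Swamee-Jain: f = 0.02736
h_f = f(L/D)V²/(2g) = 0.02736·(568/0.219)·0.6371²/(2·9.81) = 1.468 m
Δp = ρg·h_f = 1000·9.81·1.468 = 14.40 kPa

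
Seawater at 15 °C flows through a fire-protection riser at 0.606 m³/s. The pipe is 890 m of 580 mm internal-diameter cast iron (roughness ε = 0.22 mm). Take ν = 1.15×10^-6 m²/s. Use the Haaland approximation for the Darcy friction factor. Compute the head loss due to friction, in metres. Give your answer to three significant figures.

V = 4Q/(πD²) = 4·0.606/(π·0.580²) = 2.294 m/s
Re = VD/ν = 2.294·0.580/1.15×10^-6 = 1.16×10^6 → turbulent
ε/D = 0.22/580 = 3.79×10^-4
Haaland: f = 0.01621
h_f = f(L/D)V²/(2g) = 0.01621·(890/0.580)·2.294²/(2·9.81) = 6.669 m

h_f ≈ 6.67 m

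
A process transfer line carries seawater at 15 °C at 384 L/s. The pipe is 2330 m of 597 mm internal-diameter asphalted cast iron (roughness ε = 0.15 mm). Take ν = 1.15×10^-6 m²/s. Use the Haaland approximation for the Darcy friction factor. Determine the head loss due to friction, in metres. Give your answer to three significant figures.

V = 4Q/(πD²) = 4·0.384/(π·0.597²) = 1.372 m/s
Re = VD/ν = 1.372·0.597/1.15×10^-6 = 7.12×10^5 → turbulent
ε/D = 0.15/597 = 2.51×10^-4
Haaland: f = 0.01540
h_f = f(L/D)V²/(2g) = 0.01540·(2330/0.597)·1.372²/(2·9.81) = 5.763 m

h_f ≈ 5.76 m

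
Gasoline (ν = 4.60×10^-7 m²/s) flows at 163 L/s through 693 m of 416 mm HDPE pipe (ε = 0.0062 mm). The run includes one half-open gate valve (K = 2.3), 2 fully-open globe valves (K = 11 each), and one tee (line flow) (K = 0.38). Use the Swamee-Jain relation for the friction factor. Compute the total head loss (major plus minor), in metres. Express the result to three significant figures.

V = 4Q/(πD²) = 1.199 m/s; V²/2g = 0.07330 m
Re = 1.08×10^6, ε/D = 1.49×10^-5 → f = 0.01183 (Swamee-Jain)
Major: h_f = f(L/D)·V²/2g = 0.01183·1666·0.07330 = 1.444 m
Minor: ΣK = 24.7; h_m = ΣK·V²/2g = 1.809 m
Total H_L = 1.444 + 1.809 = 3.253 m

H_L ≈ 3.25 m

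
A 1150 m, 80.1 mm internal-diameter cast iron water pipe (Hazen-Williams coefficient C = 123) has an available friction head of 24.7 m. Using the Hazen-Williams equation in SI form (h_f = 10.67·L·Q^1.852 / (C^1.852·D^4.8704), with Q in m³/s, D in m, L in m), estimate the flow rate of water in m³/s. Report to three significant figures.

Rearranging: Q = [h_f·C^1.852·D^4.8704 / (10.67·L)]^(1/1.852)
Q = [24.7·123^1.852·0.0801^4.8704 / (10.67·1150)]^0.540 = 0.005635 m³/s

Q ≈ 0.00563 m³/s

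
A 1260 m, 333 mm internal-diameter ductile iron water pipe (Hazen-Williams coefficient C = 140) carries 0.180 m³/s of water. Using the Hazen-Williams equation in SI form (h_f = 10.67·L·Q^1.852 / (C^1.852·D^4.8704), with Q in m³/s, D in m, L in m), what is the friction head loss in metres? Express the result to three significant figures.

h_f ≈ 12.6 m

h_f = 10.67·1260·0.180^1.852 / (140^1.852·0.333^4.8704) = 12.61 m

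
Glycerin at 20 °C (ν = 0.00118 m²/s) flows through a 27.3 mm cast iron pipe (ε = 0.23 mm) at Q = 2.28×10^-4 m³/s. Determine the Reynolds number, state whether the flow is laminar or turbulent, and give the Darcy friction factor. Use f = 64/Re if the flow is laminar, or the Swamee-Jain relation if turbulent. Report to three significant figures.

Re ≈ 9.01; laminar; f = 64/Re ≈ 7.10

V = 4Q/(πD²) = 0.3895 m/s
Re = VD/ν = 0.3895·0.0273/0.00118 = 9.01
Re < 2300 → laminar → f = 64/Re = 7.102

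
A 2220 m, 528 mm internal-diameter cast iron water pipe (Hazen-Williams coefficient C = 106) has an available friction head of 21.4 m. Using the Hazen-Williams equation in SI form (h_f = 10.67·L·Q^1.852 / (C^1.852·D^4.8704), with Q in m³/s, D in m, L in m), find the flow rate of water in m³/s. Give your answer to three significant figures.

Rearranging: Q = [h_f·C^1.852·D^4.8704 / (10.67·L)]^(1/1.852)
Q = [21.4·106^1.852·0.528^4.8704 / (10.67·2220)]^0.540 = 0.4490 m³/s

Q ≈ 0.449 m³/s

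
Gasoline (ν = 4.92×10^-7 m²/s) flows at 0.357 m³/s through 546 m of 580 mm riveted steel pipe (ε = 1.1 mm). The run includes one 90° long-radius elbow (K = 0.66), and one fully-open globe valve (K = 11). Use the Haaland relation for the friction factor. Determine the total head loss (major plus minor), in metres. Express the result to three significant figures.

V = 4Q/(πD²) = 1.351 m/s; V²/2g = 0.09306 m
Re = 1.59×10^6, ε/D = 0.00190 → f = 0.02325 (Haaland)
Major: h_f = f(L/D)·V²/2g = 0.02325·941.4·0.09306 = 2.036 m
Minor: ΣK = 11.7; h_m = ΣK·V²/2g = 1.085 m
Total H_L = 2.036 + 1.085 = 3.121 m

H_L ≈ 3.12 m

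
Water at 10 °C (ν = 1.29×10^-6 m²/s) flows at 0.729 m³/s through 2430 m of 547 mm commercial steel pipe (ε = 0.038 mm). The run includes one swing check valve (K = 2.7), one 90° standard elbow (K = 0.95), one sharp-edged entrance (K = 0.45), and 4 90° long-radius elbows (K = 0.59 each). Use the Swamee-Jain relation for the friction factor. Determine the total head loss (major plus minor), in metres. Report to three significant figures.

H_L ≈ 30.8 m

V = 4Q/(πD²) = 3.102 m/s; V²/2g = 0.4905 m
Re = 1.32×10^6, ε/D = 6.95×10^-5 → f = 0.01270 (Swamee-Jain)
Major: h_f = f(L/D)·V²/2g = 0.01270·4442·0.4905 = 27.68 m
Minor: ΣK = 6.46; h_m = ΣK·V²/2g = 3.169 m
Total H_L = 27.68 + 3.169 = 30.85 m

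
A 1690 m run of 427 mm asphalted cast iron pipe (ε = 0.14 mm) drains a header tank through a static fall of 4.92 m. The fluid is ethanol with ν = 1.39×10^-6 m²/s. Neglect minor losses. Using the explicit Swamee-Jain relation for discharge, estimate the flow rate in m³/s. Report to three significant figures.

Swamee-Jain (Type II): Q = -0.965·√(gD⁵h_f/L)·ln[ε/(3.7D) + √(3.17ν²L/(gD³h_f))]
√(gD⁵h_f/L) = √(9.81·0.427⁵·4.92/1690) = 0.02013
ε/(3.7D) = 8.86×10^-5; √(3.17ν²L/(gD³h_f)) = 5.25×10^-5
Q = -0.965·0.02013·ln(1.411×10^-4) = 0.1723 m³/s
Check: V = 1.20 m/s, Re = 3.70×10^5, f = 0.01696, h_f = 4.95 m ≈ 4.92 m ✓

Q ≈ 0.172 m³/s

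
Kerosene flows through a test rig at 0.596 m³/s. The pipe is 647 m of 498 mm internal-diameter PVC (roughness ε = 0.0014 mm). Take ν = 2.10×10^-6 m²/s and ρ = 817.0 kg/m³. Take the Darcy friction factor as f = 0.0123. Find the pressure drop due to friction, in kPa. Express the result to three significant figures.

V = 4Q/(πD²) = 4·0.596/(π·0.498²) = 3.060 m/s
h_f = f(L/D)V²/(2g) = 0.01230·(647/0.498)·3.060²/(2·9.81) = 7.626 m
Δp = ρg·h_f = 817.0·9.81·7.626 = 61.12 kPa

Δp ≈ 61.1 kPa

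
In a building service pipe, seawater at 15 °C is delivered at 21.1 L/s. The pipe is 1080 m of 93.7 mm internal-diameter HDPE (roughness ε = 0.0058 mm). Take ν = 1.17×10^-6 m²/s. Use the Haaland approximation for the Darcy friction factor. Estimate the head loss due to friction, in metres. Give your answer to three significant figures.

h_f ≈ 84.6 m

V = 4Q/(πD²) = 4·0.0211/(π·0.0937²) = 3.060 m/s
Re = VD/ν = 3.060·0.0937/1.17×10^-6 = 2.45×10^5 → turbulent
ε/D = 0.0058/93.7 = 6.19×10^-5
Haaland: f = 0.01538
h_f = f(L/D)V²/(2g) = 0.01538·(1080/0.0937)·3.060²/(2·9.81) = 84.60 m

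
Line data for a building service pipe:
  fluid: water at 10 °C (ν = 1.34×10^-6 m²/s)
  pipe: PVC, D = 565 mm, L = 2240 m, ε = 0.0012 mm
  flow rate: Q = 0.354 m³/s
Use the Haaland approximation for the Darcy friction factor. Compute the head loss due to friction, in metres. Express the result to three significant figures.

V = 4Q/(πD²) = 4·0.354/(π·0.565²) = 1.412 m/s
Re = VD/ν = 1.412·0.565/1.34×10^-6 = 5.95×10^5 → turbulent
ε/D = 0.0012/565 = 2.12×10^-6
Haaland: f = 0.01269
h_f = f(L/D)V²/(2g) = 0.01269·(2240/0.565)·1.412²/(2·9.81) = 5.112 m

h_f ≈ 5.11 m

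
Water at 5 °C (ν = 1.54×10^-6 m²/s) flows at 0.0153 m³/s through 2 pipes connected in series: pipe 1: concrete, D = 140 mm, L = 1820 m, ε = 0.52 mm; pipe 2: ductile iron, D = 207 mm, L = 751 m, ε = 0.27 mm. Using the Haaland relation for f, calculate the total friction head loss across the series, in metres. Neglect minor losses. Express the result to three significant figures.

H ≈ 19.9 m

Pipe 1: V = 0.9939 m/s, Re = 9.04×10^4, ε/D = 0.00371, f = 0.02899, h_1 = f(L/D)V²/2g = 18.98 m
Pipe 2: V = 0.4546 m/s, Re = 6.11×10^4, ε/D = 0.00130, f = 0.02401, h_2 = f(L/D)V²/2g = 0.9178 m
Series → Q common, losses add: H = Σh = 19.89 m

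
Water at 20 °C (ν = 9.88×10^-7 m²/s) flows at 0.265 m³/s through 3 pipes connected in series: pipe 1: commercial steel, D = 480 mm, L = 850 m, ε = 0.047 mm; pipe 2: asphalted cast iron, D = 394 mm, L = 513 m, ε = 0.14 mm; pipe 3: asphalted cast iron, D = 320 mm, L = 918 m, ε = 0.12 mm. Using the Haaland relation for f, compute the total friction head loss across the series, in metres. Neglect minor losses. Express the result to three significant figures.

H ≈ 33.5 m

Pipe 1: V = 1.464 m/s, Re = 7.11×10^5, ε/D = 9.79×10^-5, f = 0.01371, h_1 = f(L/D)V²/2g = 2.654 m
Pipe 2: V = 2.174 m/s, Re = 8.67×10^5, ε/D = 3.55×10^-4, f = 0.01616, h_2 = f(L/D)V²/2g = 5.067 m
Pipe 3: V = 3.295 m/s, Re = 1.07×10^6, ε/D = 3.75×10^-4, f = 0.01621, h_3 = f(L/D)V²/2g = 25.74 m
Series → Q common, losses add: H = Σh = 33.46 m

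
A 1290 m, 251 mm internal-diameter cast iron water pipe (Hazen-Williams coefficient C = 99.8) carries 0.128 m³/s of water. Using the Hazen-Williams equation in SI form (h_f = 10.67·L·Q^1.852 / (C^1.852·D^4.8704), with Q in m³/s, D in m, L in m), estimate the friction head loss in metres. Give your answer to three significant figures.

h_f ≈ 50.9 m

h_f = 10.67·1290·0.128^1.852 / (99.8^1.852·0.251^4.8704) = 50.90 m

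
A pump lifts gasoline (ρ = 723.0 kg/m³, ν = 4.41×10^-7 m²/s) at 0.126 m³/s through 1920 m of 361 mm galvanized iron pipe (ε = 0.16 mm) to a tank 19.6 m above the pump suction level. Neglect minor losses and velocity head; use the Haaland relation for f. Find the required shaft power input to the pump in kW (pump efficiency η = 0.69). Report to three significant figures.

V = 4Q/(πD²) = 1.231 m/s; Re = 1.01×10^6; ε/D = 4.43×10^-4; f = 0.01677
h_f = f(L/D)V²/2g = 6.887 m
Total head H = z + h_f = 19.6 + 6.887 = 26.49 m
P_hyd = ρgQH = 723.0·9.81·0.126·26.49 = 23.67 kW
P_shaft = P_hyd/η = 23.67/0.69 = 34.31 kW

P_shaft ≈ 34.3 kW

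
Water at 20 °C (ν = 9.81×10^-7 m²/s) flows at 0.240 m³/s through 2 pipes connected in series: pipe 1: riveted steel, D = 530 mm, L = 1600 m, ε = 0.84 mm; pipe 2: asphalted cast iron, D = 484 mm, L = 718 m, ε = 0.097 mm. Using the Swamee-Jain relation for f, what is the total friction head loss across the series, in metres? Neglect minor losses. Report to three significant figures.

Pipe 1: V = 1.088 m/s, Re = 5.88×10^5, ε/D = 0.00158, f = 0.02251, h_1 = f(L/D)V²/2g = 4.099 m
Pipe 2: V = 1.304 m/s, Re = 6.44×10^5, ε/D = 2.00×10^-4, f = 0.01521, h_2 = f(L/D)V²/2g = 1.956 m
Series → Q common, losses add: H = Σh = 6.056 m

H ≈ 6.06 m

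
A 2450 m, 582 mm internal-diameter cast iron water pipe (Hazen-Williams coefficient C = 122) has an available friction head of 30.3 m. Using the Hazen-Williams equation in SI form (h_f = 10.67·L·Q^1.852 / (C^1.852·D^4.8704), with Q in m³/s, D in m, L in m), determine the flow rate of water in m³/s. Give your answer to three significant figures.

Rearranging: Q = [h_f·C^1.852·D^4.8704 / (10.67·L)]^(1/1.852)
Q = [30.3·122^1.852·0.582^4.8704 / (10.67·2450)]^0.540 = 0.7637 m³/s

Q ≈ 0.764 m³/s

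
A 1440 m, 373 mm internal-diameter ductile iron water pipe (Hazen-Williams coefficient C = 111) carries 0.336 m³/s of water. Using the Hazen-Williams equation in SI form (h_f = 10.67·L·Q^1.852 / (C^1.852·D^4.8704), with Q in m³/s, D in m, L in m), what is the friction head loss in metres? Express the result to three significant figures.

h_f = 10.67·1440·0.336^1.852 / (111^1.852·0.373^4.8704) = 40.49 m

h_f ≈ 40.5 m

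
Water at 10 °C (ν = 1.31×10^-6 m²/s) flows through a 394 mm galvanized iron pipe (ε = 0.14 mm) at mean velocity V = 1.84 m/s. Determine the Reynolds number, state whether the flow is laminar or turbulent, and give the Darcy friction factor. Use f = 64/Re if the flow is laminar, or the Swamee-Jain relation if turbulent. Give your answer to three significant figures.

Re = VD/ν = 1.840·0.394/1.31×10^-6 = 5.53×10^5
Re > 4000 → turbulent; ε/D = 3.55×10^-4
Swamee-Jain: f = 0.01669

Re ≈ 5.53×10^5; turbulent; f ≈ 0.0167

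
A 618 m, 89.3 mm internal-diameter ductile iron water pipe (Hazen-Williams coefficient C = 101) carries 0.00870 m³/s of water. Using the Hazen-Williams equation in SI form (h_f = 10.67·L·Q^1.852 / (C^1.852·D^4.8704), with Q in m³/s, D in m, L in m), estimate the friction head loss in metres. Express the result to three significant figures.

h_f = 10.67·618·0.00870^1.852 / (101^1.852·0.0893^4.8704) = 25.17 m

h_f ≈ 25.2 m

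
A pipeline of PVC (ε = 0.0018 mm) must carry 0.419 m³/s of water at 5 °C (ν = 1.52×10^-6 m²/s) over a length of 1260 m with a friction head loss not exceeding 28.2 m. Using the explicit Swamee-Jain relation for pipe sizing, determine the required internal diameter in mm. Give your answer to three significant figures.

D ≈ 382 mm

Swamee-Jain (Type III): D = 0.66·[ε^1.25·(LQ²/(gh_f))^4.75 + ν·Q^9.4·(L/(gh_f))^5.2]^0.04
LQ²/(gh_f) = 0.7996; L/(gh_f) = 4.555
Term 1 = ε^1.25·(…)^4.75 = 2.28×10^-8; Term 2 = ν·Q^9.4·(…)^5.2 = 1.13×10^-6
D = 0.66·(2.28×10^-8 + 1.13×10^-6)^0.04 = 0.3820 m = 382 mm
Check: V = 3.66 m/s, Re = 9.19×10^5, f = 0.01189, h_f = 26.7 m ≈ 28.2 m ✓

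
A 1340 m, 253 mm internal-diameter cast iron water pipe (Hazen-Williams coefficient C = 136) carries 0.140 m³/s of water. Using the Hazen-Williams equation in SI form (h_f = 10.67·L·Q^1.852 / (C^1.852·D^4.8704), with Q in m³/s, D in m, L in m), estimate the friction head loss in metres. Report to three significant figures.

h_f = 10.67·1340·0.140^1.852 / (136^1.852·0.253^4.8704) = 33.86 m

h_f ≈ 33.9 m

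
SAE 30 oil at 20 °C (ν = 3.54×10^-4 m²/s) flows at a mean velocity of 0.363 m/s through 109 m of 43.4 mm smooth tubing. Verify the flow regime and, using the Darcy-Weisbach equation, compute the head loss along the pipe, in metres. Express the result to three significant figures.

Re = VD/ν = 0.363·0.04340/3.54×10^-4 = 44.5 → laminar (Re < 2300)
f = 64/Re = 1.438
h_f = f(L/D)V²/(2g) = 1.438·(109/0.04340)·0.363²/(2·9.81) = 24.26 m

h_f ≈ 24.3 m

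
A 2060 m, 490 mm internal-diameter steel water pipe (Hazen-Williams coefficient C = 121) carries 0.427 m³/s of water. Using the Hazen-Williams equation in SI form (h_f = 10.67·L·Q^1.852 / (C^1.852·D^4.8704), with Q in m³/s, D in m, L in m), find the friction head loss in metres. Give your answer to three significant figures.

h_f = 10.67·2060·0.427^1.852 / (121^1.852·0.490^4.8704) = 20.38 m

h_f ≈ 20.4 m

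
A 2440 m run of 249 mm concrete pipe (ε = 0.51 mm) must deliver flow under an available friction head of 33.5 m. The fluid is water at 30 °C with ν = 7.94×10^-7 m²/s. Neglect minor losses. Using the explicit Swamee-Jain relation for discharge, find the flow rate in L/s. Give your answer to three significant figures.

Q ≈ 81.6 L/s

Swamee-Jain (Type II): Q = -0.965·√(gD⁵h_f/L)·ln[ε/(3.7D) + √(3.17ν²L/(gD³h_f))]
√(gD⁵h_f/L) = √(9.81·0.249⁵·33.5/2440) = 0.01135
ε/(3.7D) = 5.54×10^-4; √(3.17ν²L/(gD³h_f)) = 3.10×10^-5
Q = -0.965·0.01135·ln(5.846×10^-4) = 0.08157 m³/s
Check: V = 1.68 m/s, Re = 5.25×10^5, f = 0.02402, h_f = 33.7 m ≈ 33.5 m ✓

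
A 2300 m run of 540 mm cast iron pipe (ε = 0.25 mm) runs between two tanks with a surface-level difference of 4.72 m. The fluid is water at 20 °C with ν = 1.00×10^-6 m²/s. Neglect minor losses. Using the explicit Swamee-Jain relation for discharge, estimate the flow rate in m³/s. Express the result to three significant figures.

Q ≈ 0.257 m³/s

Swamee-Jain (Type II): Q = -0.965·√(gD⁵h_f/L)·ln[ε/(3.7D) + √(3.17ν²L/(gD³h_f))]
√(gD⁵h_f/L) = √(9.81·0.540⁵·4.72/2300) = 0.03040
ε/(3.7D) = 1.25×10^-4; √(3.17ν²L/(gD³h_f)) = 3.16×10^-5
Q = -0.965·0.03040·ln(1.567×10^-4) = 0.2570 m³/s
Check: V = 1.12 m/s, Re = 6.06×10^5, f = 0.01738, h_f = 4.75 m ≈ 4.72 m ✓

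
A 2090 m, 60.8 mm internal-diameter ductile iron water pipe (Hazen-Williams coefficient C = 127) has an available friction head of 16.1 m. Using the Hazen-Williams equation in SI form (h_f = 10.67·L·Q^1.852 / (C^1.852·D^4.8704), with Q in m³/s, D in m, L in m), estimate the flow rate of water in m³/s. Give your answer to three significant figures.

Q ≈ 0.00162 m³/s

Rearranging: Q = [h_f·C^1.852·D^4.8704 / (10.67·L)]^(1/1.852)
Q = [16.1·127^1.852·0.0608^4.8704 / (10.67·2090)]^0.540 = 0.001620 m³/s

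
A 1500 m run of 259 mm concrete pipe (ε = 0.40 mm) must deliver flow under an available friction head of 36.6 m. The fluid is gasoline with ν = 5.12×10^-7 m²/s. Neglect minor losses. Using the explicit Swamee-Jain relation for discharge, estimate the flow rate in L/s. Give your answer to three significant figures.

Swamee-Jain (Type II): Q = -0.965·√(gD⁵h_f/L)·ln[ε/(3.7D) + √(3.17ν²L/(gD³h_f))]
√(gD⁵h_f/L) = √(9.81·0.259⁵·36.6/1500) = 0.01670
ε/(3.7D) = 4.17×10^-4; √(3.17ν²L/(gD³h_f)) = 1.41×10^-5
Q = -0.965·0.01670·ln(4.315×10^-4) = 0.1249 m³/s
Check: V = 2.37 m/s, Re = 1.20×10^6, f = 0.02215, h_f = 36.7 m ≈ 36.6 m ✓

Q ≈ 125 L/s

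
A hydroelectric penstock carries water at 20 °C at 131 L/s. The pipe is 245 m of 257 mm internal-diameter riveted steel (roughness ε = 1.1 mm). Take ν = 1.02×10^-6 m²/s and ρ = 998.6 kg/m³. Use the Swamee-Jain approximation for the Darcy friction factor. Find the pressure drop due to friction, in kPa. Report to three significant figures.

V = 4Q/(πD²) = 4·0.131/(π·0.257²) = 2.525 m/s
Re = VD/ν = 2.525·0.257/1.02×10^-6 = 6.36×10^5 → turbulent
ε/D = 1.1/257 = 0.00428
Swamee-Jain: f = 0.02924
h_f = f(L/D)V²/(2g) = 0.02924·(245/0.257)·2.525²/(2·9.81) = 9.060 m
Δp = ρg·h_f = 998.6·9.81·9.060 = 88.76 kPa

Δp ≈ 88.8 kPa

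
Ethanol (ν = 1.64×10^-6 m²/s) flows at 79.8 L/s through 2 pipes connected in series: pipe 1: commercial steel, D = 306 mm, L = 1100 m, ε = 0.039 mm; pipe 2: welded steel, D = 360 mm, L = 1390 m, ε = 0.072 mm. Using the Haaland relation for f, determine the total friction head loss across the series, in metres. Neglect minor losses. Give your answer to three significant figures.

Pipe 1: V = 1.085 m/s, Re = 2.02×10^5, ε/D = 1.27×10^-4, f = 0.01635, h_1 = f(L/D)V²/2g = 3.527 m
Pipe 2: V = 0.7840 m/s, Re = 1.72×10^5, ε/D = 2.00×10^-4, f = 0.01722, h_2 = f(L/D)V²/2g = 2.083 m
Series → Q common, losses add: H = Σh = 5.610 m

H ≈ 5.61 m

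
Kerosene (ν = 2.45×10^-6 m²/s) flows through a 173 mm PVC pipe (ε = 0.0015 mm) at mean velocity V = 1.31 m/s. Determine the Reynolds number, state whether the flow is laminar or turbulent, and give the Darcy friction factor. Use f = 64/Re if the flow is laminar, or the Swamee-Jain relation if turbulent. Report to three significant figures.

Re ≈ 9.25×10^4; turbulent; f ≈ 0.0182

Re = VD/ν = 1.310·0.173/2.45×10^-6 = 9.25×10^4
Re > 4000 → turbulent; ε/D = 8.67×10^-6
Swamee-Jain: f = 0.01821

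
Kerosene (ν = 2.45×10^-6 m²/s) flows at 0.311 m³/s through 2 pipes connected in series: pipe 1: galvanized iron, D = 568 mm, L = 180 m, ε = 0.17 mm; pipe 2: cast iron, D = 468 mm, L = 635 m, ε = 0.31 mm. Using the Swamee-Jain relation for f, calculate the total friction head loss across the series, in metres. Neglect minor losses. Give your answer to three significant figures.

Pipe 1: V = 1.227 m/s, Re = 2.85×10^5, ε/D = 2.99×10^-4, f = 0.01714, h_1 = f(L/D)V²/2g = 0.4171 m
Pipe 2: V = 1.808 m/s, Re = 3.45×10^5, ε/D = 6.62×10^-4, f = 0.01905, h_2 = f(L/D)V²/2g = 4.306 m
Series → Q common, losses add: H = Σh = 4.723 m

H ≈ 4.72 m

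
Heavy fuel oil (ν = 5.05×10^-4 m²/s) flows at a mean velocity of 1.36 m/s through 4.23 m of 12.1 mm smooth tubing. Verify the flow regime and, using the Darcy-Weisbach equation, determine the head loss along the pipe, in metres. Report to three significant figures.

Re = VD/ν = 1.36·0.01210/5.05×10^-4 = 32.6 → laminar (Re < 2300)
f = 64/Re = 1.964
h_f = f(L/D)V²/(2g) = 1.964·(4.23/0.01210)·1.36²/(2·9.81) = 64.73 m

h_f ≈ 64.7 m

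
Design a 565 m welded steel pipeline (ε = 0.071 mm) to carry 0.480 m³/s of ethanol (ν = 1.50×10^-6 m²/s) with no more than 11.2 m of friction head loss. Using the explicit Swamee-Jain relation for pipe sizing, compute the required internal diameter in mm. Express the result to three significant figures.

Swamee-Jain (Type III): D = 0.66·[ε^1.25·(LQ²/(gh_f))^4.75 + ν·Q^9.4·(L/(gh_f))^5.2]^0.04
LQ²/(gh_f) = 1.185; L/(gh_f) = 5.142
Term 1 = ε^1.25·(…)^4.75 = 1.46×10^-5; Term 2 = ν·Q^9.4·(…)^5.2 = 7.55×10^-6
D = 0.66·(1.46×10^-5 + 7.55×10^-6)^0.04 = 0.4299 m = 430 mm
Check: V = 3.31 m/s, Re = 9.48×10^5, f = 0.01442, h_f = 10.6 m ≈ 11.2 m ✓

D ≈ 430 mm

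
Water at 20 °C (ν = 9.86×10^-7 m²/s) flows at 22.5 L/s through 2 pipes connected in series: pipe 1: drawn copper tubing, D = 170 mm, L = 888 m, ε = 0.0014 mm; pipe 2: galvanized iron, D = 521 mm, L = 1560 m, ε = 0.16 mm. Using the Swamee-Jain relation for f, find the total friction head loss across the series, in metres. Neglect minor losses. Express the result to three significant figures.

H ≈ 4.25 m

Pipe 1: V = 0.9913 m/s, Re = 1.71×10^5, ε/D = 8.24×10^-6, f = 0.01609, h_1 = f(L/D)V²/2g = 4.209 m
Pipe 2: V = 0.1055 m/s, Re = 5.58×10^4, ε/D = 3.07×10^-4, f = 0.02151, h_2 = f(L/D)V²/2g = 0.03657 m
Series → Q common, losses add: H = Σh = 4.245 m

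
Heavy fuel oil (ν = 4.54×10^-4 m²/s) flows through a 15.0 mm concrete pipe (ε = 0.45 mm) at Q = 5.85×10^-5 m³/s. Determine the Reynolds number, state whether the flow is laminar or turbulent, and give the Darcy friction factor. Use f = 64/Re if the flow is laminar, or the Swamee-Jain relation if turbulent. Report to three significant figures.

Re ≈ 10.9; laminar; f = 64/Re ≈ 5.85

V = 4Q/(πD²) = 0.3310 m/s
Re = VD/ν = 0.3310·0.0150/4.54×10^-4 = 10.9
Re < 2300 → laminar → f = 64/Re = 5.851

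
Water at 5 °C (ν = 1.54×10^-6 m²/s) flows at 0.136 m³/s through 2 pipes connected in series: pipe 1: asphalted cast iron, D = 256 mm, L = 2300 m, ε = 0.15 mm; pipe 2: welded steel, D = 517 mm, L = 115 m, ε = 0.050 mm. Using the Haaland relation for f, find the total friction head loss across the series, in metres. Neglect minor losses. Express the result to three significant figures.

H ≈ 58.3 m

Pipe 1: V = 2.642 m/s, Re = 4.39×10^5, ε/D = 5.86×10^-4, f = 0.01820, h_1 = f(L/D)V²/2g = 58.18 m
Pipe 2: V = 0.6478 m/s, Re = 2.17×10^5, ε/D = 9.67×10^-5, f = 0.01595, h_2 = f(L/D)V²/2g = 0.07590 m
Series → Q common, losses add: H = Σh = 58.26 m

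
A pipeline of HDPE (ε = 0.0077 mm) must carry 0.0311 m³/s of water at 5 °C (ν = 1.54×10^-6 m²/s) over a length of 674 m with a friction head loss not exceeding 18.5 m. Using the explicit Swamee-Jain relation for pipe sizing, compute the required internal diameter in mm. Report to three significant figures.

D ≈ 138 mm

Swamee-Jain (Type III): D = 0.66·[ε^1.25·(LQ²/(gh_f))^4.75 + ν·Q^9.4·(L/(gh_f))^5.2]^0.04
LQ²/(gh_f) = 0.003592; L/(gh_f) = 3.714
Term 1 = ε^1.25·(…)^4.75 = 9.91×10^-19; Term 2 = ν·Q^9.4·(…)^5.2 = 9.61×10^-18
D = 0.66·(9.91×10^-19 + 9.61×10^-18)^0.04 = 0.1382 m = 138 mm
Check: V = 2.07 m/s, Re = 1.86×10^5, f = 0.01623, h_f = 17.3 m ≈ 18.5 m ✓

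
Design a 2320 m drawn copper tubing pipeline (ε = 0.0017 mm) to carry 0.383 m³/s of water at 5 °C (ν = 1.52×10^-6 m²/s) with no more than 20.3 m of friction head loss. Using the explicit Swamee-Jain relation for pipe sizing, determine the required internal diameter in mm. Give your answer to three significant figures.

D ≈ 449 mm

Swamee-Jain (Type III): D = 0.66·[ε^1.25·(LQ²/(gh_f))^4.75 + ν·Q^9.4·(L/(gh_f))^5.2]^0.04
LQ²/(gh_f) = 1.709; L/(gh_f) = 11.65
Term 1 = ε^1.25·(…)^4.75 = 7.82×10^-7; Term 2 = ν·Q^9.4·(…)^5.2 = 6.44×10^-5
D = 0.66·(7.82×10^-7 + 6.44×10^-5)^0.04 = 0.4489 m = 449 mm
Check: V = 2.42 m/s, Re = 7.15×10^5, f = 0.01237, h_f = 19.1 m ≈ 20.3 m ✓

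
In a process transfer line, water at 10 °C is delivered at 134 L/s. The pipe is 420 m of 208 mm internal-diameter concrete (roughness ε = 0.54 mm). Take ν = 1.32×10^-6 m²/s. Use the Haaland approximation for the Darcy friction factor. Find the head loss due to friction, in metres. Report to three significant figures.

V = 4Q/(πD²) = 4·0.134/(π·0.208²) = 3.944 m/s
Re = VD/ν = 3.944·0.208/1.32×10^-6 = 6.21×10^5 → turbulent
ε/D = 0.54/208 = 0.00260
Haaland: f = 0.02540
h_f = f(L/D)V²/(2g) = 0.02540·(420/0.208)·3.944²/(2·9.81) = 40.66 m

h_f ≈ 40.7 m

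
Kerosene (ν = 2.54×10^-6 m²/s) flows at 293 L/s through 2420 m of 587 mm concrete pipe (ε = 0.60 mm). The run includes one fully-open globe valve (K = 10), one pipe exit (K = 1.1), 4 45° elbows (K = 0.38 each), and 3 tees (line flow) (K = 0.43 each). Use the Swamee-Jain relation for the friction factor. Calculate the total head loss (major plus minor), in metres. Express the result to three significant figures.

H_L ≈ 6.01 m

V = 4Q/(πD²) = 1.083 m/s; V²/2g = 0.05975 m
Re = 2.50×10^5, ε/D = 0.00102 → f = 0.02102 (Swamee-Jain)
Major: h_f = f(L/D)·V²/2g = 0.02102·4123·0.05975 = 5.177 m
Minor: ΣK = 13.9; h_m = ΣK·V²/2g = 0.8311 m
Total H_L = 5.177 + 0.8311 = 6.008 m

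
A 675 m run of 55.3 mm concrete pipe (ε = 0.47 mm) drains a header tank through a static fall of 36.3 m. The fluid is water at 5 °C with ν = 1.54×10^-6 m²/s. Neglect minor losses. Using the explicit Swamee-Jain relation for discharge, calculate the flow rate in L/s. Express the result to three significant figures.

Swamee-Jain (Type II): Q = -0.965·√(gD⁵h_f/L)·ln[ε/(3.7D) + √(3.17ν²L/(gD³h_f))]
√(gD⁵h_f/L) = √(9.81·0.0553⁵·36.3/675) = 5.223×10^-4
ε/(3.7D) = 0.00230; √(3.17ν²L/(gD³h_f)) = 2.90×10^-4
Q = -0.965·5.223×10^-4·ln(0.002587) = 0.003003 m³/s
Check: V = 1.25 m/s, Re = 4.49×10^4, f = 0.03775, h_f = 36.7 m ≈ 36.3 m ✓

Q ≈ 3.00 L/s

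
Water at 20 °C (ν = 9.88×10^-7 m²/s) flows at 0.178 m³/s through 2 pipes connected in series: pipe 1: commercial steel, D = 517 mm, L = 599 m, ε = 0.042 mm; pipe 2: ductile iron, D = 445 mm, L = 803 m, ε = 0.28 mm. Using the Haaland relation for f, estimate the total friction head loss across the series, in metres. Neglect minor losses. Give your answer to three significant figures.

Pipe 1: V = 0.8479 m/s, Re = 4.44×10^5, ε/D = 8.12×10^-5, f = 0.01426, h_1 = f(L/D)V²/2g = 0.6056 m
Pipe 2: V = 1.144 m/s, Re = 5.15×10^5, ε/D = 6.29×10^-4, f = 0.01833, h_2 = f(L/D)V²/2g = 2.208 m
Series → Q common, losses add: H = Σh = 2.814 m

H ≈ 2.81 m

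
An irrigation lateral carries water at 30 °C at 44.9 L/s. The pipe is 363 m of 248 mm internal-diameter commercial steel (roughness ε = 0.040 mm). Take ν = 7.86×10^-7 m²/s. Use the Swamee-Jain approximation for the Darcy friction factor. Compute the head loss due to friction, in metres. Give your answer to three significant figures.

h_f ≈ 1.03 m

V = 4Q/(πD²) = 4·0.0449/(π·0.248²) = 0.9295 m/s
Re = VD/ν = 0.9295·0.248/7.86×10^-7 = 2.93×10^5 → turbulent
ε/D = 0.040/248 = 1.61×10^-4
Swamee-Jain: f = 0.01603
h_f = f(L/D)V²/(2g) = 0.01603·(363/0.248)·0.9295²/(2·9.81) = 1.033 m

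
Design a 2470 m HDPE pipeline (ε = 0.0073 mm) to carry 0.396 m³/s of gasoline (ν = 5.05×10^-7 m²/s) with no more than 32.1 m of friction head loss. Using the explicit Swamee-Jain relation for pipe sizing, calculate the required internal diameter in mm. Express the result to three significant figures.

Swamee-Jain (Type III): D = 0.66·[ε^1.25·(LQ²/(gh_f))^4.75 + ν·Q^9.4·(L/(gh_f))^5.2]^0.04
LQ²/(gh_f) = 1.230; L/(gh_f) = 7.844
Term 1 = ε^1.25·(…)^4.75 = 1.01×10^-6; Term 2 = ν·Q^9.4·(…)^5.2 = 3.74×10^-6
D = 0.66·(1.01×10^-6 + 3.74×10^-6)^0.04 = 0.4042 m = 404 mm
Check: V = 3.09 m/s, Re = 2.47×10^6, f = 0.01074, h_f = 31.9 m ≈ 32.1 m ✓

D ≈ 404 mm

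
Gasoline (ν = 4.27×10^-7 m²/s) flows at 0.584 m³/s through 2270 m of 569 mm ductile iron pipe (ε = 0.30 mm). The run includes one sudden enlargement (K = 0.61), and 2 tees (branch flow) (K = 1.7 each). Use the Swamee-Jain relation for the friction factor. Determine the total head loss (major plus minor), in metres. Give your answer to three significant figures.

V = 4Q/(πD²) = 2.297 m/s; V²/2g = 0.2688 m
Re = 3.06×10^6, ε/D = 5.27×10^-4 → f = 0.01712 (Swamee-Jain)
Major: h_f = f(L/D)·V²/2g = 0.01712·3989·0.2688 = 18.36 m
Minor: ΣK = 4.01; h_m = ΣK·V²/2g = 1.078 m
Total H_L = 18.36 + 1.078 = 19.44 m

H_L ≈ 19.4 m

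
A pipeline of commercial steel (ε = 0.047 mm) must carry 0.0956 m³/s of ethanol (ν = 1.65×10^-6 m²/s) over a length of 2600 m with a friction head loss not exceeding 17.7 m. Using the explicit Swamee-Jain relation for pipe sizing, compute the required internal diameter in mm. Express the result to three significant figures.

D ≈ 286 mm

Swamee-Jain (Type III): D = 0.66·[ε^1.25·(LQ²/(gh_f))^4.75 + ν·Q^9.4·(L/(gh_f))^5.2]^0.04
LQ²/(gh_f) = 0.1369; L/(gh_f) = 14.97
Term 1 = ε^1.25·(…)^4.75 = 3.07×10^-10; Term 2 = ν·Q^9.4·(…)^5.2 = 5.57×10^-10
D = 0.66·(3.07×10^-10 + 5.57×10^-10)^0.04 = 0.2864 m = 286 mm
Check: V = 1.48 m/s, Re = 2.58×10^5, f = 0.01632, h_f = 16.6 m ≈ 17.7 m ✓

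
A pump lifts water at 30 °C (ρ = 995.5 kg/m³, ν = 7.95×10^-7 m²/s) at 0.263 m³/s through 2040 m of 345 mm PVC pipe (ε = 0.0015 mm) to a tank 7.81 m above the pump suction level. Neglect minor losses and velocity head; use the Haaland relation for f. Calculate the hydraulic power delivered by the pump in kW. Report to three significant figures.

P_hyd ≈ 89.2 kW

V = 4Q/(πD²) = 2.813 m/s; Re = 1.22×10^6; ε/D = 4.35×10^-6; f = 0.01129
h_f = f(L/D)V²/2g = 26.94 m
Total head H = z + h_f = 7.81 + 26.94 = 34.75 m
P_hyd = ρgQH = 995.5·9.81·0.263·34.75 = 89.24 kW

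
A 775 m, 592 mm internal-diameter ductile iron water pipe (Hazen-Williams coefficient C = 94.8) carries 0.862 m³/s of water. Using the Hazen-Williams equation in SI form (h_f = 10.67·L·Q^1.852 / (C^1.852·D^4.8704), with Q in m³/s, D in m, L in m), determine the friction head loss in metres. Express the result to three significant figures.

h_f ≈ 17.6 m

h_f = 10.67·775·0.862^1.852 / (94.8^1.852·0.592^4.8704) = 17.61 m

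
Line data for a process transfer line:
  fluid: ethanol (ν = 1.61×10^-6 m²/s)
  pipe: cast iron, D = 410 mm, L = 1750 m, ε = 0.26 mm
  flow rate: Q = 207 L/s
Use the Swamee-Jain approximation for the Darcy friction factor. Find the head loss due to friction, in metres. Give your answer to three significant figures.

h_f ≈ 10.0 m

V = 4Q/(πD²) = 4·0.207/(π·0.410²) = 1.568 m/s
Re = VD/ν = 1.568·0.410/1.61×10^-6 = 3.99×10^5 → turbulent
ε/D = 0.26/410 = 6.34×10^-4
Swamee-Jain: f = 0.01876
h_f = f(L/D)V²/(2g) = 0.01876·(1750/0.410)·1.568²/(2·9.81) = 10.03 m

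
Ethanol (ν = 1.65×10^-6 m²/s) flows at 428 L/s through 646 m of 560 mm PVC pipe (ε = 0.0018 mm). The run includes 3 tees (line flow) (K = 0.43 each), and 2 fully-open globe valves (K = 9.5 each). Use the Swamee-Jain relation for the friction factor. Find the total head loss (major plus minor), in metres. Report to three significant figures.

V = 4Q/(πD²) = 1.738 m/s; V²/2g = 0.1539 m
Re = 5.90×10^5, ε/D = 3.21×10^-6 → f = 0.01277 (Swamee-Jain)
Major: h_f = f(L/D)·V²/2g = 0.01277·1154·0.1539 = 2.267 m
Minor: ΣK = 20.3; h_m = ΣK·V²/2g = 3.123 m
Total H_L = 2.267 + 3.123 = 5.390 m

H_L ≈ 5.39 m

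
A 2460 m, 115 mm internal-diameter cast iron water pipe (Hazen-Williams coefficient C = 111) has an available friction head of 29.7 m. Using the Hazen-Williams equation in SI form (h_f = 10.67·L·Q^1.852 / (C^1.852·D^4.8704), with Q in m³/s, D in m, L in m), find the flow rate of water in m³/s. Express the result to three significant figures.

Q ≈ 0.00964 m³/s

Rearranging: Q = [h_f·C^1.852·D^4.8704 / (10.67·L)]^(1/1.852)
Q = [29.7·111^1.852·0.115^4.8704 / (10.67·2460)]^0.540 = 0.009644 m³/s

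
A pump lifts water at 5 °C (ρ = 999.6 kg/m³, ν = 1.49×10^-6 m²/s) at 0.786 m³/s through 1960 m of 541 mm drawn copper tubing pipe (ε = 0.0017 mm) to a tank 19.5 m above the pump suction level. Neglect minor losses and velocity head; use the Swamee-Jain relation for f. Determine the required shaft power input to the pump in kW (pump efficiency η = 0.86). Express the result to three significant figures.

V = 4Q/(πD²) = 3.419 m/s; Re = 1.24×10^6; ε/D = 3.14×10^-6; f = 0.01129
h_f = f(L/D)V²/2g = 24.37 m
Total head H = z + h_f = 19.5 + 24.37 = 43.87 m
P_hyd = ρgQH = 999.6·9.81·0.786·43.87 = 338.1 kW
P_shaft = P_hyd/η = 338.1/0.86 = 393.1 kW

P_shaft ≈ 393 kW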